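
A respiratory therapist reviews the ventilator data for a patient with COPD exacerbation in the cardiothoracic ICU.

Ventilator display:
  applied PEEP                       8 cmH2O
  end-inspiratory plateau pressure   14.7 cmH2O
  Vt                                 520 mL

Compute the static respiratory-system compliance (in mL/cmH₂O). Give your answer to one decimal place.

Cstat = Vt / (Pplat − PEEP) = 520 / (14.7 − 8) = 520 / 6.7 = 77.612 mL/cmH2O.

77.6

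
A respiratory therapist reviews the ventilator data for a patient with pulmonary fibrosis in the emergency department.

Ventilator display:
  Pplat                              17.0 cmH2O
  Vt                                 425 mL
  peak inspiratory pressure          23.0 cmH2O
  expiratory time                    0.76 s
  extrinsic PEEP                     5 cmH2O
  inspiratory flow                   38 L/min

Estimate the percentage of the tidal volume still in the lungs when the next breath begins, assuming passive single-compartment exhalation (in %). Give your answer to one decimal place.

Flow: 38 L/min ÷ 60 = 0.6333 L/s.
R = (PIP − Pplat)/V̇ = (23.0 − 17.0) / 0.6333 = 6.0/0.6333 = 9.474 cmH2O·s/L.
C = Vt/(Pplat − PEEP) = 425.0 / (17.0 − 5) = 425.0/12.0 = 35.417 mL/cmH2O.
τ = R × C = 9.474 × 0.03542 L/cmH2O = 0.3356 s.
Fraction remaining at end-expiration = e^(−Te/τ) = e^(−0.76/0.3356) = 0.1039 → 10.39%.

10.4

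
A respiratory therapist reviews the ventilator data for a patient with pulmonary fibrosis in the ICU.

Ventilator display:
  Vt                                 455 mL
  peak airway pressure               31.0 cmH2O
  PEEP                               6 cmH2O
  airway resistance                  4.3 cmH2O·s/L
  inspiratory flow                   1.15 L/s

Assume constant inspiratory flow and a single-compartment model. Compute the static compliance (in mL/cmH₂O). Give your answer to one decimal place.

Equation of motion (constant flow): PIP = Vt/C + R·V̇ + PEEP.
Vt/C = PIP − R·V̇ − PEEP = 31.0 − 4.3×1.15 − 6 = 31.0 − 4.945 − 6 = 20.055 cmH2O.
C = Vt / 20.055 = 455 / 20.055 = 22.688 mL/cmH2O.

22.7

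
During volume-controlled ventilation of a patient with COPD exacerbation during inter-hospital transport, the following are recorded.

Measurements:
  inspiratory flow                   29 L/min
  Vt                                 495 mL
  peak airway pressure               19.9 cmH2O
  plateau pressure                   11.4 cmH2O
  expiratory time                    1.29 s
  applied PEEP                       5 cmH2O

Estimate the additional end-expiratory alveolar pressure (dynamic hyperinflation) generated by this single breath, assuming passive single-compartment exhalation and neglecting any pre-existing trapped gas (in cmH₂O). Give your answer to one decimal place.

Flow: 29 L/min ÷ 60 = 0.4833 L/s.
R = (PIP − Pplat)/V̇ = (19.9 − 11.4) / 0.4833 = 8.5/0.4833 = 17.587 cmH2O·s/L.
C = Vt/(Pplat − PEEP) = 495.0 / (11.4 − 5) = 495.0/6.4 = 77.344 mL/cmH2O.
τ = R × C = 17.587 × 0.07734 L/cmH2O = 1.36 s.
Fraction remaining = e^(−Te/τ) = e^(−1.29/1.36) = 0.3873; trapped volume = 495.0 × 0.3873 = 191.71 mL.
Additional alveolar pressure from trapping ≈ V_trapped / C = 191.71 / 77.344 = 2.479 cmH2O.

2.5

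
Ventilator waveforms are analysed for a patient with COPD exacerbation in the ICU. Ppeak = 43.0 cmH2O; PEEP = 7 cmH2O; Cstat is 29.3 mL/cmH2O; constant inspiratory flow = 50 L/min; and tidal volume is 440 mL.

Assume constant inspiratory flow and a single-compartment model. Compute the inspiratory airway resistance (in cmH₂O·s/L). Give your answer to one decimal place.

25.2

Flow: 50 L/min ÷ 60 = 0.8333 L/s.
Equation of motion (constant flow): PIP = Vt/C + R·V̇ + PEEP.
R·V̇ = PIP − Vt/C − PEEP = 43.0 − 440/29.3 − 7 = 43.0 − 15.017 − 7 = 20.983 cmH2O.
R = 20.983 / 0.8333 = 25.181 cmH2O·s/L.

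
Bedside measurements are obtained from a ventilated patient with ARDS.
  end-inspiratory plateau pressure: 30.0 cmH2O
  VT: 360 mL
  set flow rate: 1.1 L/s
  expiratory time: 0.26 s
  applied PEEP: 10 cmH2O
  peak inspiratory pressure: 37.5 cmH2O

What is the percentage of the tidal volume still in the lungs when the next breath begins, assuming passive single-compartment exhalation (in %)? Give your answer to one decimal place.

R = (PIP − Pplat)/V̇ = (37.5 − 30.0) / 1.1 = 7.5/1.1 = 6.818 cmH2O·s/L.
C = Vt/(Pplat − PEEP) = 360.0 / (30.0 − 10) = 360.0/20.0 = 18.0 mL/cmH2O.
τ = R × C = 6.818 × 0.018 L/cmH2O = 0.1227 s.
Fraction remaining at end-expiration = e^(−Te/τ) = e^(−0.26/0.1227) = 0.1202 → 12.02%.

12.0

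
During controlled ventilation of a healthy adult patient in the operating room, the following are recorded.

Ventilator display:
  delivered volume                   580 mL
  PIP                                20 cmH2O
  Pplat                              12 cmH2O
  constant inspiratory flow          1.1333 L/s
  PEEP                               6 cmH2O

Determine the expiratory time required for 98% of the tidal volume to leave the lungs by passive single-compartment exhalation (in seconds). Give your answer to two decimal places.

R = (PIP − Pplat)/V̇ = (20 − 12) / 1.1333 = 8.0/1.1333 = 7.059 cmH2O·s/L.
C = Vt/(Pplat − PEEP) = 580.0 / (12 − 6) = 580.0/6.0 = 96.667 mL/cmH2O.
τ = R × C = 7.059 × 0.09667 L/cmH2O = 0.6824 s.
t = −τ·ln(1 − 0.98) = −0.6824·ln(0.02) = 2.67 s.

2.67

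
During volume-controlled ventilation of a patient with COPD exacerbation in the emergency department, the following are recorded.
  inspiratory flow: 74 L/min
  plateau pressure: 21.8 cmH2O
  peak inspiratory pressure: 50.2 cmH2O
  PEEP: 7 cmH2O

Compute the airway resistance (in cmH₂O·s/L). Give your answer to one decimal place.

23.0

Flow: 74 L/min ÷ 60 = 1.2333 L/s.
Raw = (PIP − Pplat) / flow = (50.2 − 21.8) / 1.2333 = 28.4 / 1.2333 = 23.028 cmH2O·s/L.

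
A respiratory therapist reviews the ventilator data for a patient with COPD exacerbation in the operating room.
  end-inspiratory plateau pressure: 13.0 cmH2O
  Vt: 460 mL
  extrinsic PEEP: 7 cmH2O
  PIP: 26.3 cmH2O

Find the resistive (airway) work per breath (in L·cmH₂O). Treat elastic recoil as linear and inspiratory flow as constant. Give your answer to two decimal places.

6.12

With constant inspiratory flow the resistive pressure is constant at PIP − Pplat = 26.3 − 13.0 = 13.3 cmH2O, so resistive work = 13.3 × 0.460 = 6.118 L·cmH2O.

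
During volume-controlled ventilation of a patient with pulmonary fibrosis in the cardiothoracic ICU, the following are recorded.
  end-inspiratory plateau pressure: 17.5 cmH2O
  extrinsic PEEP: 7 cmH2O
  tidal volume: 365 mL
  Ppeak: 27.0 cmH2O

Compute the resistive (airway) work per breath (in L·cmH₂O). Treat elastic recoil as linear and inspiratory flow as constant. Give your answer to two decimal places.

3.47

With constant inspiratory flow the resistive pressure is constant at PIP − Pplat = 27.0 − 17.5 = 9.5 cmH2O, so resistive work = 9.5 × 0.365 = 3.468 L·cmH2O.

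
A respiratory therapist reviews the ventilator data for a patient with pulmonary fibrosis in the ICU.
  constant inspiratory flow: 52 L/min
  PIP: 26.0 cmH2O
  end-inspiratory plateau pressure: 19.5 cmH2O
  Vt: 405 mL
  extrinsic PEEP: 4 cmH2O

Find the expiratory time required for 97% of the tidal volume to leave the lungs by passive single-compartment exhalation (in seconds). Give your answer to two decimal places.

Flow: 52 L/min ÷ 60 = 0.8667 L/s.
R = (PIP − Pplat)/V̇ = (26.0 − 19.5) / 0.8667 = 6.5/0.8667 = 7.5 cmH2O·s/L.
C = Vt/(Pplat − PEEP) = 405.0 / (19.5 − 4) = 405.0/15.5 = 26.129 mL/cmH2O.
τ = R × C = 7.5 × 0.02613 L/cmH2O = 0.196 s.
t = −τ·ln(1 − 0.97) = −0.196·ln(0.03) = 0.6873 s.

0.69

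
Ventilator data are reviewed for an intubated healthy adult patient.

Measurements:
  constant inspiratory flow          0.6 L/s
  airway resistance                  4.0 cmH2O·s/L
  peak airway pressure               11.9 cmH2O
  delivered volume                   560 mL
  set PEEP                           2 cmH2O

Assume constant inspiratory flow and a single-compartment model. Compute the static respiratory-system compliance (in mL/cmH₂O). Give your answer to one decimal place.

Equation of motion (constant flow): PIP = Vt/C + R·V̇ + PEEP.
Vt/C = PIP − R·V̇ − PEEP = 11.9 − 4.0×0.6 − 2 = 11.9 − 2.4 − 2 = 7.5 cmH2O.
C = Vt / 7.5 = 560 / 7.5 = 74.667 mL/cmH2O.

74.7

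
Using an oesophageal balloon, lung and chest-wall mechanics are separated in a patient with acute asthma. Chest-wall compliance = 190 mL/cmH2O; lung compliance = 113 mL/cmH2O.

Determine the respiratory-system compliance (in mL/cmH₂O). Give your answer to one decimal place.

70.9

Lung and chest wall are elastances in series: 1/Crs = 1/CL + 1/Ccw.
1/Crs = 1/113 + 1/190 = 0.01411.
Crs = 70.872 mL/cmH2O.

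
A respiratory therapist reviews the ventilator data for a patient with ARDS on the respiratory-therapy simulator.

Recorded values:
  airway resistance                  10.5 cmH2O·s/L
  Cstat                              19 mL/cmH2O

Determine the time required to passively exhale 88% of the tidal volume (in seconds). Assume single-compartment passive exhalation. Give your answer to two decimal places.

0.42

τ = R × C = 10.5 × 19 mL/cmH2O = 10.5 × 0.019 L/cmH2O = 0.1995 s.
Exhaled fraction f = 1 − e^(−t/τ) → t = −τ·ln(1 − f) = −0.1995·ln(0.12) = 0.423 s.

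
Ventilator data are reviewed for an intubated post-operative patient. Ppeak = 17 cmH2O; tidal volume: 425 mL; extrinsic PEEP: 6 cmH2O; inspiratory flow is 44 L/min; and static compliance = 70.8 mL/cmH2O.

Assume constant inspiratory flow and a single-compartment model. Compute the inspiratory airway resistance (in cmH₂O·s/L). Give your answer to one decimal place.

Flow: 44 L/min ÷ 60 = 0.7333 L/s.
Equation of motion (constant flow): PIP = Vt/C + R·V̇ + PEEP.
R·V̇ = PIP − Vt/C − PEEP = 17 − 425/70.8 − 6 = 17 − 6.003 − 6 = 4.997 cmH2O.
R = 4.997 / 0.7333 = 6.814 cmH2O·s/L.

6.8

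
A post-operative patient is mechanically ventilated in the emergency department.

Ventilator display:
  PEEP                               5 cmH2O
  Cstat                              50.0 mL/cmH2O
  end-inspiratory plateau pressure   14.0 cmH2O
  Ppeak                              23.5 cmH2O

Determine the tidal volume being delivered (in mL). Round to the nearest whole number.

450

Vt = Cstat × (Pplat − PEEP) = 50.0 × (14.0 − 5) = 50.0 × 9.0 = 450.0 mL.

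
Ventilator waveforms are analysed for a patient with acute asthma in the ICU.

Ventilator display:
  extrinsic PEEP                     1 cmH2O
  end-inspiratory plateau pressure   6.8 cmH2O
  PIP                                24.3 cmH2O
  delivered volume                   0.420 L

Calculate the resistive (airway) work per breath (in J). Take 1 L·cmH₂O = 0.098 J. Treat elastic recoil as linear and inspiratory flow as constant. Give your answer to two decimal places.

0.72

With constant inspiratory flow the resistive pressure is constant at PIP − Pplat = 24.3 − 6.8 = 17.5 cmH2O, so resistive work = 17.5 × 0.420 = 7.35 L·cmH2O.
× 0.098 J/(L·cmH2O) → 0.7203 J.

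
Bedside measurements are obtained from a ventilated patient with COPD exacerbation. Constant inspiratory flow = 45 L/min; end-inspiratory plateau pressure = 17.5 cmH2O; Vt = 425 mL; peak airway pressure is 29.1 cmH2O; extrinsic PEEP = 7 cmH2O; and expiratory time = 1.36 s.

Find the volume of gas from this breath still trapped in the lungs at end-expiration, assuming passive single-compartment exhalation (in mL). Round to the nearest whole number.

48

Flow: 45 L/min ÷ 60 = 0.75 L/s.
R = (PIP − Pplat)/V̇ = (29.1 − 17.5) / 0.75 = 11.6/0.75 = 15.467 cmH2O·s/L.
C = Vt/(Pplat − PEEP) = 425.0 / (17.5 − 7) = 425.0/10.5 = 40.476 mL/cmH2O.
τ = R × C = 15.467 × 0.04048 L/cmH2O = 0.6261 s.
Fraction remaining = e^(−Te/τ) = e^(−1.36/0.6261) = 0.1139.
Trapped volume = 425.0 × 0.1139 = 48.408 mL.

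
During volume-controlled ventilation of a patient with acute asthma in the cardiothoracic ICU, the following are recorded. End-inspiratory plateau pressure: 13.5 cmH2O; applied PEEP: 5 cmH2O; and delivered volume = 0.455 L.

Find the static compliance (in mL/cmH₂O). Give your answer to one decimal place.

53.5

Cstat = Vt / (Pplat − PEEP) = 455 / (13.5 − 5) = 455 / 8.5 = 53.529 mL/cmH2O.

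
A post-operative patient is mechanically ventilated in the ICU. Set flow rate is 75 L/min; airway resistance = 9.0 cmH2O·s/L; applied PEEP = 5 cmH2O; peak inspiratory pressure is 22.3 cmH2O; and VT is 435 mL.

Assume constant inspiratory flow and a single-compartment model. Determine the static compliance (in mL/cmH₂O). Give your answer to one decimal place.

71.9

Flow: 75 L/min ÷ 60 = 1.25 L/s.
Equation of motion (constant flow): PIP = Vt/C + R·V̇ + PEEP.
Vt/C = PIP − R·V̇ − PEEP = 22.3 − 9.0×1.25 − 5 = 22.3 − 11.25 − 5 = 6.05 cmH2O.
C = Vt / 6.05 = 435 / 6.05 = 71.901 mL/cmH2O.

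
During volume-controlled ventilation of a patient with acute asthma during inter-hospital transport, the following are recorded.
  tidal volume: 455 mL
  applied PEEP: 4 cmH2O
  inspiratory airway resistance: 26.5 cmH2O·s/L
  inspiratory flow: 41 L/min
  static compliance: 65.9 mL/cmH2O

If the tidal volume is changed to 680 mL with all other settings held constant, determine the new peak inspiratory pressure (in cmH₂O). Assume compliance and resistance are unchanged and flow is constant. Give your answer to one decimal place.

Flow: 41 L/min ÷ 60 = 0.6833 L/s.
PIP = Vt/C + R·V̇ + PEEP (constant-flow equation of motion).
Only the elastic term changes: ΔPIP = ΔVt / C = (680 − 455) / 65.9 = 3.414 cmH2O.
Original PIP = 455/65.9 + 26.5×0.6833 + 4 = 29.012 cmH2O; new PIP = 29.012 + (3.414) = 32.426 cmH2O.

32.4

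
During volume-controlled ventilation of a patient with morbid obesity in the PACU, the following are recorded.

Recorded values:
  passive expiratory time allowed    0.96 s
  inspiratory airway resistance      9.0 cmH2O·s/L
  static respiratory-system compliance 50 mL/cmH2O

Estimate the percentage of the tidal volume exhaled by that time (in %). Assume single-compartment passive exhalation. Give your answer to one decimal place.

88.2

τ = R × C = 9.0 × 50 mL/cmH2O = 9.0 × 0.050 L/cmH2O = 0.45 s.
Passive exhalation: V(t)/V₀ = e^(−t/τ) = e^(−0.96/0.45) = 0.1184.
Fraction exhaled = 1 − 0.1184 = 0.8816 → 88.16%.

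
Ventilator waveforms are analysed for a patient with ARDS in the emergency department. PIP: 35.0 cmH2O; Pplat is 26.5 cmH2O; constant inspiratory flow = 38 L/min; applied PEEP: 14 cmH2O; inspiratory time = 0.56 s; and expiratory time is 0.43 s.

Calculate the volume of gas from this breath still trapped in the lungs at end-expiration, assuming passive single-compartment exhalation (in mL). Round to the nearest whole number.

115

Flow: 38 L/min ÷ 60 = 0.6333 L/s.
Vt = flow × Ti = 0.6333 L/s × 0.56 s × 1000 mL/L = 354.65 mL.
R = (PIP − Pplat)/V̇ = (35.0 − 26.5) / 0.6333 = 8.5/0.6333 = 13.422 cmH2O·s/L.
C = Vt/(Pplat − PEEP) = 354.65 / (26.5 − 14) = 354.65/12.5 = 28.372 mL/cmH2O.
τ = R × C = 13.422 × 0.02837 L/cmH2O = 0.3808 s.
Fraction remaining = e^(−Te/τ) = e^(−0.43/0.3808) = 0.3233.
Trapped volume = 354.65 × 0.3233 = 114.66 mL.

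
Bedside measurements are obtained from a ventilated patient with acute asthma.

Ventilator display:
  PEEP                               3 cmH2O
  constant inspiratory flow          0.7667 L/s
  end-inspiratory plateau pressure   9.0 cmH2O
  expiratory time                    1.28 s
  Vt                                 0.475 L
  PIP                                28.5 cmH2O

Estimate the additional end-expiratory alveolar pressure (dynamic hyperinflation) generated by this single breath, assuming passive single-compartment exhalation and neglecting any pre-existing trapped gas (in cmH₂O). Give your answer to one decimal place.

3.2

R = (PIP − Pplat)/V̇ = (28.5 − 9.0) / 0.7667 = 19.5/0.7667 = 25.434 cmH2O·s/L.
C = Vt/(Pplat − PEEP) = 475.0 / (9.0 − 3) = 475.0/6.0 = 79.167 mL/cmH2O.
τ = R × C = 25.434 × 0.07917 L/cmH2O = 2.014 s.
Fraction remaining = e^(−Te/τ) = e^(−1.28/2.014) = 0.5296; trapped volume = 475.0 × 0.5296 = 251.56 mL.
Additional alveolar pressure from trapping ≈ V_trapped / C = 251.56 / 79.167 = 3.178 cmH2O.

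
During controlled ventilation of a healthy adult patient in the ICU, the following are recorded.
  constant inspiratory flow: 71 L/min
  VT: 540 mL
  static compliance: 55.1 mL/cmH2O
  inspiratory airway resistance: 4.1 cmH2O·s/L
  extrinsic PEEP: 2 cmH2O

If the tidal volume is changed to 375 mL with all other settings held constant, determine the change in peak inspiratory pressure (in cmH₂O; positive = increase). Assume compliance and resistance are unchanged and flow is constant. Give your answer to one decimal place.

PIP = Vt/C + R·V̇ + PEEP (constant-flow equation of motion).
Only the elastic term changes: ΔPIP = ΔVt / C = (375 − 540) / 55.1 = -2.995 cmH2O.

-3.0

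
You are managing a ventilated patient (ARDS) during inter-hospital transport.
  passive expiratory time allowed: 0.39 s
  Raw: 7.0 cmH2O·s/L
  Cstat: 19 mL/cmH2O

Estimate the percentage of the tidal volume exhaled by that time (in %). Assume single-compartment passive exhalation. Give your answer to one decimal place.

94.7

τ = R × C = 7.0 × 19 mL/cmH2O = 7.0 × 0.019 L/cmH2O = 0.133 s.
Passive exhalation: V(t)/V₀ = e^(−t/τ) = e^(−0.39/0.133) = 0.05327.
Fraction exhaled = 1 − 0.05327 = 0.9467 → 94.67%.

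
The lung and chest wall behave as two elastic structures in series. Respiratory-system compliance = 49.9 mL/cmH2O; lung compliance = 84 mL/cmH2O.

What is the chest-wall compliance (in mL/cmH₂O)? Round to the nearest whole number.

1/Ccw = 1/Crs − 1/CL.
1/Ccw = 1/49.9 − 1/84 = 0.008135.
Ccw = 122.93 mL/cmH2O.

123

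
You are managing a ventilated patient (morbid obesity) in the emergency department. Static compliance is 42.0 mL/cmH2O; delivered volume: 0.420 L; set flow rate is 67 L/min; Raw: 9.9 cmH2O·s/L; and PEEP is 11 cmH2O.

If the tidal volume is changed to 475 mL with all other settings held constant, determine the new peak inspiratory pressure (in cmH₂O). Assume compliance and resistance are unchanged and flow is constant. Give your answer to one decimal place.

33.4

Flow: 67 L/min ÷ 60 = 1.1167 L/s.
PIP = Vt/C + R·V̇ + PEEP (constant-flow equation of motion).
Only the elastic term changes: ΔPIP = ΔVt / C = (475 − 420) / 42.0 = 1.31 cmH2O.
Original PIP = 420/42.0 + 9.9×1.1167 + 11 = 32.055 cmH2O; new PIP = 32.055 + (1.31) = 33.365 cmH2O.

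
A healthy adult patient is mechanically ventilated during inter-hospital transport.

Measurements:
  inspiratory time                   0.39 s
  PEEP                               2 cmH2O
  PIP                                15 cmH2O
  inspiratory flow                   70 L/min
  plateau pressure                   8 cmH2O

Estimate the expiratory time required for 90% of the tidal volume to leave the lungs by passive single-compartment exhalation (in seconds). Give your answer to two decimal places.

1.05

Flow: 70 L/min ÷ 60 = 1.1667 L/s.
Vt = flow × Ti = 1.1667 L/s × 0.39 s × 1000 mL/L = 455.01 mL.
R = (PIP − Pplat)/V̇ = (15 − 8) / 1.1667 = 7.0/1.1667 = 6.0 cmH2O·s/L.
C = Vt/(Pplat − PEEP) = 455.01 / (8 − 2) = 455.01/6.0 = 75.835 mL/cmH2O.
τ = R × C = 6.0 × 0.07584 L/cmH2O = 0.455 s.
t = −τ·ln(1 − 0.90) = −0.455·ln(0.1) = 1.048 s.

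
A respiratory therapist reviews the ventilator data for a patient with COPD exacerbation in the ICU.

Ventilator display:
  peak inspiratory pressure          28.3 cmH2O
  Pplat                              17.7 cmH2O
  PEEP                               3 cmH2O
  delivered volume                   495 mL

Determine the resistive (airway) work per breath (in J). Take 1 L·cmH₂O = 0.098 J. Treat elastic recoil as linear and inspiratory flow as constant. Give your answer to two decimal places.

0.51

With constant inspiratory flow the resistive pressure is constant at PIP − Pplat = 28.3 − 17.7 = 10.6 cmH2O, so resistive work = 10.6 × 0.495 = 5.247 L·cmH2O.
× 0.098 J/(L·cmH2O) → 0.5142 J.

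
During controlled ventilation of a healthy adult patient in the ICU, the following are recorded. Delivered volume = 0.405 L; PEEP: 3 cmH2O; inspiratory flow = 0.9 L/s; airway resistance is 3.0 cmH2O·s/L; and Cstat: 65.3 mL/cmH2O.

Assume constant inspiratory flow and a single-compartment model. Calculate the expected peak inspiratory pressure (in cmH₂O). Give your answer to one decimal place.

11.9

Equation of motion (constant flow): PIP = Vt/C + R·V̇ + PEEP.
PIP = 405/65.3 + 3.0×0.9 + 3 = 6.202 + 2.7 + 3 = 11.902 cmH2O.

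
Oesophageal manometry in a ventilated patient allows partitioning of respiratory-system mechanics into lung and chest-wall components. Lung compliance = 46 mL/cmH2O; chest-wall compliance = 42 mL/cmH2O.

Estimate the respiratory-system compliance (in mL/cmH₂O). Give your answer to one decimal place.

Lung and chest wall are elastances in series: 1/Crs = 1/CL + 1/Ccw.
1/Crs = 1/46 + 1/42 = 0.04555.
Crs = 21.954 mL/cmH2O.

22.0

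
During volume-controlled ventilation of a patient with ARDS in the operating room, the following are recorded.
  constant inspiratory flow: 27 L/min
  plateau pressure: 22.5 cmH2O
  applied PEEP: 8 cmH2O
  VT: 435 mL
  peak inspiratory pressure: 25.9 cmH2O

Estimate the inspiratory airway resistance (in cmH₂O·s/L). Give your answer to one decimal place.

7.6

Flow: 27 L/min ÷ 60 = 0.45 L/s.
Raw = (PIP − Pplat) / flow = (25.9 − 22.5) / 0.45 = 3.4 / 0.45 = 7.556 cmH2O·s/L.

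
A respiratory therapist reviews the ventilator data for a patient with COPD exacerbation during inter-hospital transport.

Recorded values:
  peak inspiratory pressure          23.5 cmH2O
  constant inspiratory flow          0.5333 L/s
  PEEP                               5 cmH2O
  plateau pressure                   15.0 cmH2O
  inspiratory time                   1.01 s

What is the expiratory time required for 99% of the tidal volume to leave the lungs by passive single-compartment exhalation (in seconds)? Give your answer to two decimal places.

3.95

Vt = flow × Ti = 0.5333 L/s × 1.01 s × 1000 mL/L = 538.63 mL.
R = (PIP − Pplat)/V̇ = (23.5 − 15.0) / 0.5333 = 8.5/0.5333 = 15.938 cmH2O·s/L.
C = Vt/(Pplat − PEEP) = 538.63 / (15.0 − 5) = 538.63/10.0 = 53.863 mL/cmH2O.
τ = R × C = 15.938 × 0.05386 L/cmH2O = 0.8584 s.
t = −τ·ln(1 − 0.99) = −0.8584·ln(0.01) = 3.953 s.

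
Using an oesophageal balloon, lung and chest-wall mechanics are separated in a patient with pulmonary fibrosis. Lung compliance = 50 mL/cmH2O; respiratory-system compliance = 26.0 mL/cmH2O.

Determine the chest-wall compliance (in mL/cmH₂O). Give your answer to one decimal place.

1/Ccw = 1/Crs − 1/CL.
1/Ccw = 1/26.0 − 1/50 = 0.01846.
Ccw = 54.171 mL/cmH2O.

54.2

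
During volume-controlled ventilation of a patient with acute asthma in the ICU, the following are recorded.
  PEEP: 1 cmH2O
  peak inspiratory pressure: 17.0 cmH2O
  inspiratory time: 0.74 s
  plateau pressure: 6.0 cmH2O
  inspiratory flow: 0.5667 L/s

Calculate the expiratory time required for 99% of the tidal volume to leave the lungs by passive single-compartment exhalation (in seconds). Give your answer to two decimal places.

7.50

Vt = flow × Ti = 0.5667 L/s × 0.74 s × 1000 mL/L = 419.36 mL.
R = (PIP − Pplat)/V̇ = (17.0 − 6.0) / 0.5667 = 11.0/0.5667 = 19.411 cmH2O·s/L.
C = Vt/(Pplat − PEEP) = 419.36 / (6.0 − 1) = 419.36/5.0 = 83.872 mL/cmH2O.
τ = R × C = 19.411 × 0.08387 L/cmH2O = 1.628 s.
t = −τ·ln(1 − 0.99) = −1.628·ln(0.01) = 7.497 s.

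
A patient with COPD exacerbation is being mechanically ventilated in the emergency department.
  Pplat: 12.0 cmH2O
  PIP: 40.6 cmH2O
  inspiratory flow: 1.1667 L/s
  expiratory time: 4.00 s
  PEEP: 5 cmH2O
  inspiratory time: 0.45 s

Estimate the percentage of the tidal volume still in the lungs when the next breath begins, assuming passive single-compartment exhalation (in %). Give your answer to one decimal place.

11.4

Vt = flow × Ti = 1.1667 L/s × 0.45 s × 1000 mL/L = 525.02 mL.
R = (PIP − Pplat)/V̇ = (40.6 − 12.0) / 1.1667 = 28.6/1.1667 = 24.514 cmH2O·s/L.
C = Vt/(Pplat − PEEP) = 525.02 / (12.0 − 5) = 525.02/7.0 = 75.003 mL/cmH2O.
τ = R × C = 24.514 × 0.075 L/cmH2O = 1.839 s.
Fraction remaining at end-expiration = e^(−Te/τ) = e^(−4.00/1.839) = 0.1136 → 11.36%.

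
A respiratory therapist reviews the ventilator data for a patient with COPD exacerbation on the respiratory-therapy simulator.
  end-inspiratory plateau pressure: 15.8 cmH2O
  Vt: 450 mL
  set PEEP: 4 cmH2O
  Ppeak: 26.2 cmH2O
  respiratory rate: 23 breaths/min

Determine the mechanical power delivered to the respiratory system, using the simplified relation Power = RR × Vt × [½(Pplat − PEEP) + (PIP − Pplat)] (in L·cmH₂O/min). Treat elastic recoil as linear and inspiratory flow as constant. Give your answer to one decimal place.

Per-breath work = Vt × [½(Pplat−PEEP) + (PIP−Pplat)] = 0.450 × [0.5×11.8 + 10.4] = 0.450 × 16.3 = 7.335 L·cmH2O.
Power = 23 × 7.335 = 168.71 L·cmH2O/min.

168.7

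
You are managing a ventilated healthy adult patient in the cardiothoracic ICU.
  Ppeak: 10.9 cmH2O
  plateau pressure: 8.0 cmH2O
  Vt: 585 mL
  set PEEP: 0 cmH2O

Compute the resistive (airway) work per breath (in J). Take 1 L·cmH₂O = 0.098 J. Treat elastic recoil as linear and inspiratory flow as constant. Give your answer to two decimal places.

With constant inspiratory flow the resistive pressure is constant at PIP − Pplat = 10.9 − 8.0 = 2.9 cmH2O, so resistive work = 2.9 × 0.585 = 1.697 L·cmH2O.
× 0.098 J/(L·cmH2O) → 0.1663 J.

0.17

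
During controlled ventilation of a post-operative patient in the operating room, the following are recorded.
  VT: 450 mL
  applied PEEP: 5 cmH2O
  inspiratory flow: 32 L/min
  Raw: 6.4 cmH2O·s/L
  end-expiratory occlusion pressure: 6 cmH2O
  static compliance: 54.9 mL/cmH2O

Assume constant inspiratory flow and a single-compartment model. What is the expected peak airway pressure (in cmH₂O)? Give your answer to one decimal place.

Flow: 32 L/min ÷ 60 = 0.5333 L/s.
Total PEEP = 6 cmH2O (set 5 + intrinsic 1); this is the baseline alveolar pressure.
Equation of motion (constant flow): PIP = Vt/C + R·V̇ + PEEP.
PIP = 450/54.9 + 6.4×0.5333 + 6 = 8.197 + 3.413 + 6 = 17.61 cmH2O.

17.6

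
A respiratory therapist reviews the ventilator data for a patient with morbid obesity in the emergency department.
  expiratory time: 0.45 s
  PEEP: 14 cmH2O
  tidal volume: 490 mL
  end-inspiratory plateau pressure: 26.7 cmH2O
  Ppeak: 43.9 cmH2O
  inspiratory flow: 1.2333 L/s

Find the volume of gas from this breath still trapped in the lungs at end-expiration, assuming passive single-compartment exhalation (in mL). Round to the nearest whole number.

212

R = (PIP − Pplat)/V̇ = (43.9 − 26.7) / 1.2333 = 17.2/1.2333 = 13.946 cmH2O·s/L.
C = Vt/(Pplat − PEEP) = 490.0 / (26.7 − 14) = 490.0/12.7 = 38.583 mL/cmH2O.
τ = R × C = 13.946 × 0.03858 L/cmH2O = 0.538 s.
Fraction remaining = e^(−Te/τ) = e^(−0.45/0.538) = 0.4333.
Trapped volume = 490.0 × 0.4333 = 212.32 mL.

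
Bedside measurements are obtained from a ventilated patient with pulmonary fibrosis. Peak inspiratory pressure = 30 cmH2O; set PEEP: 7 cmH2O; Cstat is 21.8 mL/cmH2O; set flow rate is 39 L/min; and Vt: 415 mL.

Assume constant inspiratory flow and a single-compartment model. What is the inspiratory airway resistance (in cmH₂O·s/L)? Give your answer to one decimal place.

6.1

Flow: 39 L/min ÷ 60 = 0.65 L/s.
Equation of motion (constant flow): PIP = Vt/C + R·V̇ + PEEP.
R·V̇ = PIP − Vt/C − PEEP = 30 − 415/21.8 − 7 = 30 − 19.037 − 7 = 3.963 cmH2O.
R = 3.963 / 0.65 = 6.097 cmH2O·s/L.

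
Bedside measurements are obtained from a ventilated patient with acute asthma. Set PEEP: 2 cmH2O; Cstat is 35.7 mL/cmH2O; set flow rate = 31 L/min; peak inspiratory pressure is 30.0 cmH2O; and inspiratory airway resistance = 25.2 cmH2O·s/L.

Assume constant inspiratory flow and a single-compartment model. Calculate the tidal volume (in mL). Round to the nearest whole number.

Flow: 31 L/min ÷ 60 = 0.5167 L/s.
Equation of motion (constant flow): PIP = Vt/C + R·V̇ + PEEP.
Vt/C = PIP − R·V̇ − PEEP = 30.0 − 13.021 − 2 = 14.979 cmH2O.
Vt = C × 14.979 = 35.7 × 14.979 = 534.75 mL.

535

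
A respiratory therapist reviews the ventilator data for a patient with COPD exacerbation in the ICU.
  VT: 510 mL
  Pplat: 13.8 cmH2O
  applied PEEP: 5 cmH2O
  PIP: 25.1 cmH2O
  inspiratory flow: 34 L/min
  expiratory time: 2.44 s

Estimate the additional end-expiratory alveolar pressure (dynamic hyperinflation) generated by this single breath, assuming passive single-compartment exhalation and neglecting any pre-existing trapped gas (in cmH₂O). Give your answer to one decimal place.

1.1

Flow: 34 L/min ÷ 60 = 0.5667 L/s.
R = (PIP − Pplat)/V̇ = (25.1 − 13.8) / 0.5667 = 11.3/0.5667 = 19.94 cmH2O·s/L.
C = Vt/(Pplat − PEEP) = 510.0 / (13.8 − 5) = 510.0/8.8 = 57.955 mL/cmH2O.
τ = R × C = 19.94 × 0.05796 L/cmH2O = 1.156 s.
Fraction remaining = e^(−Te/τ) = e^(−2.44/1.156) = 0.1211; trapped volume = 510.0 × 0.1211 = 61.761 mL.
Additional alveolar pressure from trapping ≈ V_trapped / C = 61.761 / 57.955 = 1.066 cmH2O.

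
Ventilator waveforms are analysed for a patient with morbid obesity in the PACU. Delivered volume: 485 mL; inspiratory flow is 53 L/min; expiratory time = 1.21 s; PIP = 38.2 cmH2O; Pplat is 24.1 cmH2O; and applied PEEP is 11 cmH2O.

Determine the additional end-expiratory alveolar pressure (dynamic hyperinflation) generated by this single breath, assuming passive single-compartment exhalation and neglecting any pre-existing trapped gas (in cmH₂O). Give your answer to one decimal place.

1.7

Flow: 53 L/min ÷ 60 = 0.8833 L/s.
R = (PIP − Pplat)/V̇ = (38.2 − 24.1) / 0.8833 = 14.1/0.8833 = 15.963 cmH2O·s/L.
C = Vt/(Pplat − PEEP) = 485.0 / (24.1 − 11) = 485.0/13.1 = 37.023 mL/cmH2O.
τ = R × C = 15.963 × 0.03702 L/cmH2O = 0.591 s.
Fraction remaining = e^(−Te/τ) = e^(−1.21/0.591) = 0.1291; trapped volume = 485.0 × 0.1291 = 62.614 mL.
Additional alveolar pressure from trapping ≈ V_trapped / C = 62.614 / 37.023 = 1.691 cmH2O.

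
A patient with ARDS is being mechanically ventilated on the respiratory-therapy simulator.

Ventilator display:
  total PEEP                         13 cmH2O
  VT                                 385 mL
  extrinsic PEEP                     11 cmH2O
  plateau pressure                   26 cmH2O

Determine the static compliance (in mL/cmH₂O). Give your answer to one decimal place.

29.6

End-expiratory occlusion gives total PEEP = 13 cmH2O (intrinsic PEEP = 13 − 11 = 2). Use total PEEP for the elastic gradient.
Cstat = Vt / (Pplat − PEEPtotal) = 385 / (26 − 13) = 385 / 13.0 = 29.615 mL/cmH2O.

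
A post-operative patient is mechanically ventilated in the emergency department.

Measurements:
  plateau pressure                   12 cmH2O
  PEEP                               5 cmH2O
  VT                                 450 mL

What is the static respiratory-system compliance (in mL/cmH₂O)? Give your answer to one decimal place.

Cstat = Vt / (Pplat − PEEP) = 450 / (12 − 5) = 450 / 7.0 = 64.286 mL/cmH2O.

64.3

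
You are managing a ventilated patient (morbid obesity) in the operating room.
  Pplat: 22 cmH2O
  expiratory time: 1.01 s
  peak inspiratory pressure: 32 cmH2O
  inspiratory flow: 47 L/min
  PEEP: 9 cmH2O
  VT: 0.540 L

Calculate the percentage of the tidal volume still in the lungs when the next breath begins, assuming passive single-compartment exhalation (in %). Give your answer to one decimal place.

Flow: 47 L/min ÷ 60 = 0.7833 L/s.
R = (PIP − Pplat)/V̇ = (32 − 22) / 0.7833 = 10.0/0.7833 = 12.767 cmH2O·s/L.
C = Vt/(Pplat − PEEP) = 540.0 / (22 − 9) = 540.0/13.0 = 41.538 mL/cmH2O.
τ = R × C = 12.767 × 0.04154 L/cmH2O = 0.5303 s.
Fraction remaining at end-expiration = e^(−Te/τ) = e^(−1.01/0.5303) = 0.1489 → 14.89%.

14.9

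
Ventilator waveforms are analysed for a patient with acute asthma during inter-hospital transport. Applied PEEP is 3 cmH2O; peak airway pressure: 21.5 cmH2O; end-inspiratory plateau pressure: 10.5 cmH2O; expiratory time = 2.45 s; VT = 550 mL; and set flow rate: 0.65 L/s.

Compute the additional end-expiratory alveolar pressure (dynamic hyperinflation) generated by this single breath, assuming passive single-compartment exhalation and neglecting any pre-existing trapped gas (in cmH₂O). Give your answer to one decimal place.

1.0

R = (PIP − Pplat)/V̇ = (21.5 − 10.5) / 0.65 = 11.0/0.65 = 16.923 cmH2O·s/L.
C = Vt/(Pplat − PEEP) = 550.0 / (10.5 − 3) = 550.0/7.5 = 73.333 mL/cmH2O.
τ = R × C = 16.923 × 0.07333 L/cmH2O = 1.241 s.
Fraction remaining = e^(−Te/τ) = e^(−2.45/1.241) = 0.1389; trapped volume = 550.0 × 0.1389 = 76.395 mL.
Additional alveolar pressure from trapping ≈ V_trapped / C = 76.395 / 73.333 = 1.042 cmH2O.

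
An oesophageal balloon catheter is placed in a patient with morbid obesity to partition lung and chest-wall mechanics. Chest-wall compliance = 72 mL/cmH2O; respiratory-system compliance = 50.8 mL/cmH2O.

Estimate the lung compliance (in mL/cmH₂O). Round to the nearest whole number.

173

1/CL = 1/Crs − 1/Ccw.
1/CL = 1/50.8 − 1/72 = 0.005796.
CL = 172.53 mL/cmH2O.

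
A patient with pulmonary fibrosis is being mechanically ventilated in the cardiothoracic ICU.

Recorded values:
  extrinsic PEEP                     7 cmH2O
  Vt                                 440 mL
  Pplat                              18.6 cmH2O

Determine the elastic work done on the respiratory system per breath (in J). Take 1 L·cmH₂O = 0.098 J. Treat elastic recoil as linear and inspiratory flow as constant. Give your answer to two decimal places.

0.25

Elastic work ≈ ½ × (Pplat − PEEP) × Vt = 0.5 × (18.6 − 7) × 0.440 L = 0.5 × 11.6 × 0.440 = 2.552 L·cmH2O.
× 0.098 J/(L·cmH2O) → 0.2501 J.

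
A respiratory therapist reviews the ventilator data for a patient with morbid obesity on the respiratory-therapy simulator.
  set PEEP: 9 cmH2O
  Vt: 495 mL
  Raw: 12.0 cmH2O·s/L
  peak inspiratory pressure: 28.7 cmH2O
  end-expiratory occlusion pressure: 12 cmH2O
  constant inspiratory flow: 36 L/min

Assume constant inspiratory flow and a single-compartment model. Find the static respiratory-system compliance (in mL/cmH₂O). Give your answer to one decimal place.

Flow: 36 L/min ÷ 60 = 0.6 L/s.
Total PEEP = 12 cmH2O (set 9 + intrinsic 3); this is the baseline alveolar pressure.
Equation of motion (constant flow): PIP = Vt/C + R·V̇ + PEEP.
Vt/C = PIP − R·V̇ − PEEP = 28.7 − 12.0×0.6 − 12 = 28.7 − 7.2 − 12 = 9.5 cmH2O.
C = Vt / 9.5 = 495 / 9.5 = 52.105 mL/cmH2O.

52.1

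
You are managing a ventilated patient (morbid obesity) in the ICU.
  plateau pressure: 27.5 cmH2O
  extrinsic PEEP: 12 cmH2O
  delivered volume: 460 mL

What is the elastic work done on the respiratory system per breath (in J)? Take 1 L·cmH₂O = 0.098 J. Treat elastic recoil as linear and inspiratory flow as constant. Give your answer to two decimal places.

Elastic work ≈ ½ × (Pplat − PEEP) × Vt = 0.5 × (27.5 − 12) × 0.460 L = 0.5 × 15.5 × 0.460 = 3.565 L·cmH2O.
× 0.098 J/(L·cmH2O) → 0.3494 J.

0.35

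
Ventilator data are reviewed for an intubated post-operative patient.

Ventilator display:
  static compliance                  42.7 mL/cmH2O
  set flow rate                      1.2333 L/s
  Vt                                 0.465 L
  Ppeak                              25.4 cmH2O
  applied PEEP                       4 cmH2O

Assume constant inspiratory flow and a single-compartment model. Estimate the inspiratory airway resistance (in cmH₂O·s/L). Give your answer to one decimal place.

Equation of motion (constant flow): PIP = Vt/C + R·V̇ + PEEP.
R·V̇ = PIP − Vt/C − PEEP = 25.4 − 465/42.7 − 4 = 25.4 − 10.89 − 4 = 10.51 cmH2O.
R = 10.51 / 1.2333 = 8.522 cmH2O·s/L.

8.5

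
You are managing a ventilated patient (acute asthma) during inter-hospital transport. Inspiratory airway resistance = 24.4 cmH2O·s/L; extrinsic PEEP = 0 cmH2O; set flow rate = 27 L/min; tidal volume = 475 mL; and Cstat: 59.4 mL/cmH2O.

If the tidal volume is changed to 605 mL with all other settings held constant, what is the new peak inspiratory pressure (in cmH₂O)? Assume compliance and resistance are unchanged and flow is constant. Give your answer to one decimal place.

21.2

Flow: 27 L/min ÷ 60 = 0.45 L/s.
PIP = Vt/C + R·V̇ + PEEP (constant-flow equation of motion).
Only the elastic term changes: ΔPIP = ΔVt / C = (605 − 475) / 59.4 = 2.189 cmH2O.
Original PIP = 475/59.4 + 24.4×0.45 + 0 = 18.977 cmH2O; new PIP = 18.977 + (2.189) = 21.166 cmH2O.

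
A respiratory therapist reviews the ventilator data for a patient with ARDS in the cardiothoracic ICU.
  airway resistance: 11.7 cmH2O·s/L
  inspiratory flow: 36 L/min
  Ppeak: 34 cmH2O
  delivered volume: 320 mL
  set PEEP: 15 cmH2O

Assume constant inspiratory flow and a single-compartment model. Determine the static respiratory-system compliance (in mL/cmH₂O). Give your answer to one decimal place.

26.7

Flow: 36 L/min ÷ 60 = 0.6 L/s.
Equation of motion (constant flow): PIP = Vt/C + R·V̇ + PEEP.
Vt/C = PIP − R·V̇ − PEEP = 34 − 11.7×0.6 − 15 = 34 − 7.02 − 15 = 11.98 cmH2O.
C = Vt / 11.98 = 320 / 11.98 = 26.711 mL/cmH2O.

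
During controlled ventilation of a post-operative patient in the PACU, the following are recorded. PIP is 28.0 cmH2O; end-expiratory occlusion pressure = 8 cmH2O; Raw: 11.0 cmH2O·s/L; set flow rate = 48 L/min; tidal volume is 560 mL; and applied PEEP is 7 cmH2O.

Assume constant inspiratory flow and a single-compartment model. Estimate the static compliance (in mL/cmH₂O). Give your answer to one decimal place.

Flow: 48 L/min ÷ 60 = 0.8 L/s.
Total PEEP = 8 cmH2O (set 7 + intrinsic 1); this is the baseline alveolar pressure.
Equation of motion (constant flow): PIP = Vt/C + R·V̇ + PEEP.
Vt/C = PIP − R·V̇ − PEEP = 28.0 − 11.0×0.8 − 8 = 28.0 − 8.8 − 8 = 11.2 cmH2O.
C = Vt / 11.2 = 560 / 11.2 = 50.0 mL/cmH2O.

50.0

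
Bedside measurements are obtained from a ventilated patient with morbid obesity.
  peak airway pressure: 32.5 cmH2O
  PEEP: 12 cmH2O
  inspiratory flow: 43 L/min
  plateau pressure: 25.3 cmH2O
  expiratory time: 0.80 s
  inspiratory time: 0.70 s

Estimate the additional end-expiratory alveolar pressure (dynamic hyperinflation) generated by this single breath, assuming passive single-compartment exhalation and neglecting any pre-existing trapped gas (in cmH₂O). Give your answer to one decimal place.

Flow: 43 L/min ÷ 60 = 0.7167 L/s.
Vt = flow × Ti = 0.7167 L/s × 0.70 s × 1000 mL/L = 501.69 mL.
R = (PIP − Pplat)/V̇ = (32.5 − 25.3) / 0.7167 = 7.2/0.7167 = 10.046 cmH2O·s/L.
C = Vt/(Pplat − PEEP) = 501.69 / (25.3 − 12) = 501.69/13.3 = 37.721 mL/cmH2O.
τ = R × C = 10.046 × 0.03772 L/cmH2O = 0.3789 s.
Fraction remaining = e^(−Te/τ) = e^(−0.80/0.3789) = 0.1211; trapped volume = 501.69 × 0.1211 = 60.755 mL.
Additional alveolar pressure from trapping ≈ V_trapped / C = 60.755 / 37.721 = 1.611 cmH2O.

1.6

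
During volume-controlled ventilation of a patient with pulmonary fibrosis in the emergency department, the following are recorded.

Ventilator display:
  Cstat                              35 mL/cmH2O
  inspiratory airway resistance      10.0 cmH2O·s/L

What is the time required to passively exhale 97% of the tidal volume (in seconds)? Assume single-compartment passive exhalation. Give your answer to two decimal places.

1.23

τ = R × C = 10.0 × 35 mL/cmH2O = 10.0 × 0.035 L/cmH2O = 0.35 s.
Exhaled fraction f = 1 − e^(−t/τ) → t = −τ·ln(1 − f) = −0.35·ln(0.03) = 1.227 s.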